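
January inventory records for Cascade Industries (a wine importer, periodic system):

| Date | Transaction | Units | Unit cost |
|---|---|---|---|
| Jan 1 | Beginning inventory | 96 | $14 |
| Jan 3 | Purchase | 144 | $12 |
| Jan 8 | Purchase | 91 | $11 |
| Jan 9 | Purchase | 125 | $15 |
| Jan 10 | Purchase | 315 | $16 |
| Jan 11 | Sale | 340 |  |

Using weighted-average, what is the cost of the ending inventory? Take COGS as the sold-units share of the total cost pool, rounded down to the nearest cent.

Ending inventory = $6,142.45

Jan 11, sell 340: 340/771 × $10,988.00 → $4,845.55
Ending inventory (cost pool remaining) = $6,142.45
Check: goods available $10,988.00 = COGS $4,845.55 + ending $6,142.45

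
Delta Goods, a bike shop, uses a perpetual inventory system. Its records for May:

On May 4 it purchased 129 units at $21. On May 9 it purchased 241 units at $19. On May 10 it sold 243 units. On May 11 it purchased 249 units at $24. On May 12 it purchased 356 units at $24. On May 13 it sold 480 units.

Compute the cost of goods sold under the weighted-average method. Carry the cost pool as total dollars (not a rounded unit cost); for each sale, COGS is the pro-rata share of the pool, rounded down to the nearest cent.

After May 4: 129 on hand, pool $2,709.00 (≈ $21.0000 each)
After May 9: 370 on hand, pool $7,288.00 (≈ $19.6973 each)
May 10, sell 243: 243/370 × $7,288.00 → $4,786.44
After May 11: 376 on hand, pool $8,477.56 (≈ $22.5467 each)
After May 12: 732 on hand, pool $17,021.56 (≈ $23.2535 each)
May 13, sell 480: 480/732 × $17,021.56 → $11,161.67
Total COGS = $4,786.44 + $11,161.67 = $15,948.11
Ending inventory (cost pool remaining) = $5,859.89
Check: goods available $21,808.00 = COGS $15,948.11 + ending $5,859.89

COGS = $15,948.11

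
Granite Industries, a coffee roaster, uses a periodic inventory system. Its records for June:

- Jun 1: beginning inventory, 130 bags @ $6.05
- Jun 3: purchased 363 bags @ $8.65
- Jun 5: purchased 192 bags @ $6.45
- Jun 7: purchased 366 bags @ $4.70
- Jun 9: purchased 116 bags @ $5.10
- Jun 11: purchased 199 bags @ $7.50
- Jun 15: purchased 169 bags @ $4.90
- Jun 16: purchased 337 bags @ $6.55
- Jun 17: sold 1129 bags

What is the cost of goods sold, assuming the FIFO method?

Jun 17, 1129 sold [FIFO — oldest first]: 130 @ $6.05 + 363 @ $8.65 + 192 @ $6.45 + 366 @ $4.70 + 78 @ $5.10 = $7,282.85
Ending inventory: 38 @ $5.10 + 199 @ $7.50 + 169 @ $4.90 + 337 @ $6.55 = $4,721.75

COGS = $7,282.85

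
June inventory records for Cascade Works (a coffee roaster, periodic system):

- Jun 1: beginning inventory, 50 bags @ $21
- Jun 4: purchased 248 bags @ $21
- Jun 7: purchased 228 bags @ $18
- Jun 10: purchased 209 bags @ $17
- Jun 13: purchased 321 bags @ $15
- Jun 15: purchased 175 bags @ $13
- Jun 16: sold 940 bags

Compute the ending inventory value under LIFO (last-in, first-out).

Jun 16, 940 sold [LIFO — newest first]: 175 @ $13 + 321 @ $15 + 209 @ $17 + 228 @ $18 + 7 @ $21 = $14,894
Ending inventory: 50 @ $21 + 241 @ $21 = $6,111

Ending inventory = $6,111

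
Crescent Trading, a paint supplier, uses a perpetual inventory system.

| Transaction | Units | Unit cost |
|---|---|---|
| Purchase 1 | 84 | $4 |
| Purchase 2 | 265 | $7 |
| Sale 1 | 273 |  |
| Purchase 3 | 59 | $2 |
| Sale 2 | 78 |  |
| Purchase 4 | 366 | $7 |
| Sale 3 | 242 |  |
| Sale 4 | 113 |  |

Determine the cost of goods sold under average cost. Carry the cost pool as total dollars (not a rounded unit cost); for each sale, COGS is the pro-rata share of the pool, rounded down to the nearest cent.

COGS = $4,418.74

After Purchase 1: 84 on hand, pool $336.00 (≈ $4.0000 each)
After Purchase 2: 349 on hand, pool $2,191.00 (≈ $6.2779 each)
Sale 1, sell 273: 273/349 × $2,191.00 → $1,713.87
After Purchase 3: 135 on hand, pool $595.13 (≈ $4.4084 each)
Sale 2, sell 78: 78/135 × $595.13 → $343.85
After Purchase 4: 423 on hand, pool $2,813.28 (≈ $6.6508 each)
Sale 3, sell 242: 242/423 × $2,813.28 → $1,609.48
Sale 4, sell 113: 113/181 × $1,203.80 → $751.54
Total COGS = $1,713.87 + $343.85 + $1,609.48 + $751.54 = $4,418.74
Ending inventory (cost pool remaining) = $452.26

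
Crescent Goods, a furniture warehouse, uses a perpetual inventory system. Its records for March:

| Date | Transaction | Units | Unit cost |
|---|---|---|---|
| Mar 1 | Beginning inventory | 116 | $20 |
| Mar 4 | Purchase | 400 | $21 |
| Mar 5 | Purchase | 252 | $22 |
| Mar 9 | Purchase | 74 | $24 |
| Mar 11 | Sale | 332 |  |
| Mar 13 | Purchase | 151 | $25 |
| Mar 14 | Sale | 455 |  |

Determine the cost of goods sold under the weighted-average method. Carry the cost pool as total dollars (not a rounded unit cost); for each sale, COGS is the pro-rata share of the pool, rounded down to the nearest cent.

After Mar 1: 116 on hand, pool $2,320.00 (≈ $20.0000 each)
After Mar 4: 516 on hand, pool $10,720.00 (≈ $20.7752 each)
After Mar 5: 768 on hand, pool $16,264.00 (≈ $21.1771 each)
After Mar 9: 842 on hand, pool $18,040.00 (≈ $21.4252 each)
Mar 11, sell 332: 332/842 × $18,040.00 → $7,113.15
After Mar 13: 661 on hand, pool $14,701.85 (≈ $22.2418 each)
Mar 14, sell 455: 455/661 × $14,701.85 → $10,120.03
Total COGS = $7,113.15 + $10,120.03 = $17,233.18
Ending inventory (cost pool remaining) = $4,581.82
Check: goods available $21,815.00 = COGS $17,233.18 + ending $4,581.82

COGS = $17,233.18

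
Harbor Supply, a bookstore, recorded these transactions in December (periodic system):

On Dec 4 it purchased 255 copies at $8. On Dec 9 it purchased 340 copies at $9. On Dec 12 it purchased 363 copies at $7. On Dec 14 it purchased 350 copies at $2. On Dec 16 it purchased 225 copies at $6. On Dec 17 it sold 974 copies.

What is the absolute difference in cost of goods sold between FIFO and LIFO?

$2,758

FIFO COGS: 255 @ $8 + 340 @ $9 + 363 @ $7 + 16 @ $2 = $7,673
LIFO COGS: 225 @ $6 + 350 @ $2 + 363 @ $7 + 36 @ $9 = $4,915
Difference = |$7,673 − $4,915| = $2,758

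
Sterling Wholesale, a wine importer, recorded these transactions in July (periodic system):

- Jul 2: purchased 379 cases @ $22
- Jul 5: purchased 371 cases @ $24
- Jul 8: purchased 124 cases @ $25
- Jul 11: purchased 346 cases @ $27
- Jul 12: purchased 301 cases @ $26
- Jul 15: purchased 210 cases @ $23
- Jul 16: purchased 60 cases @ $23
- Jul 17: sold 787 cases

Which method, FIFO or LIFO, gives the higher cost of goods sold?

LIFO

FIFO COGS: 379 @ $22 + 371 @ $24 + 37 @ $25 = $18,167
LIFO COGS: 60 @ $23 + 210 @ $23 + 301 @ $26 + 216 @ $27 = $19,868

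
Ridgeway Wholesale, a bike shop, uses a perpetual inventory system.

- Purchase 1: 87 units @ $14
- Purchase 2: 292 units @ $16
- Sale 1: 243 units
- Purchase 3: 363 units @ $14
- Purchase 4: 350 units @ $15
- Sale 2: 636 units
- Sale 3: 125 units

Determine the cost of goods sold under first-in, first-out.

Sale 1 (243) [FIFO — oldest first]: 87 @ $14 + 156 @ $16 = $3,714
Sale 2 (636) [FIFO — oldest first]: 136 @ $16 + 363 @ $14 + 137 @ $15 = $9,313
Sale 3 (125) [FIFO — oldest first]: 125 @ $15 = $1,875
Total COGS = $3,714 + $9,313 + $1,875 = $14,902
Ending inventory: 88 @ $15 = $1,320
Check: goods available $16,222 = COGS $14,902 + ending $1,320

COGS = $14,902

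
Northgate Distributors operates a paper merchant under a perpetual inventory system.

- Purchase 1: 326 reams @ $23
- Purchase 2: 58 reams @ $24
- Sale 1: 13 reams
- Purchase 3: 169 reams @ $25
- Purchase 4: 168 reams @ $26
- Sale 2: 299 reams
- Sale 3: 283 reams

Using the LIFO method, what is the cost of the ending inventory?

Ending inventory = $2,898

Sale 1 (13) [LIFO — newest first]: 13 @ $24 = $312
Sale 2 (299) [LIFO — newest first]: 168 @ $26 + 131 @ $25 = $7,643
Sale 3 (283) [LIFO — newest first]: 38 @ $25 + 45 @ $24 + 200 @ $23 = $6,630
Total COGS = $312 + $7,643 + $6,630 = $14,585
Ending inventory: 126 @ $23 = $2,898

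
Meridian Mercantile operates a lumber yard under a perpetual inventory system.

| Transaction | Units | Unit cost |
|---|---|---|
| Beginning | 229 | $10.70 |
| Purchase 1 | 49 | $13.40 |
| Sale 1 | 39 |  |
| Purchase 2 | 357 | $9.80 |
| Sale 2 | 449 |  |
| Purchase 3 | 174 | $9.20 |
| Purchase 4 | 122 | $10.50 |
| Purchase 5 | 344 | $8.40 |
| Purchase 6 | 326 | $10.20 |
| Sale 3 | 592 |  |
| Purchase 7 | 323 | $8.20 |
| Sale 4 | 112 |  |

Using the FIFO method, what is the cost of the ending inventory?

Sale 1 (39) [FIFO — oldest first]: 39 @ $10.70 = $417.30
Sale 2 (449) [FIFO — oldest first]: 190 @ $10.70 + 49 @ $13.40 + 210 @ $9.80 = $4,747.60
Sale 3 (592) [FIFO — oldest first]: 147 @ $9.80 + 174 @ $9.20 + 122 @ $10.50 + 149 @ $8.40 = $5,574.00
Sale 4 (112) [FIFO — oldest first]: 112 @ $8.40 = $940.80
Total COGS = $417.30 + $4,747.60 + $5,574.00 + $940.80 = $11,679.70
Ending inventory: 83 @ $8.40 + 326 @ $10.20 + 323 @ $8.20 = $6,671.00

Ending inventory = $6,671.00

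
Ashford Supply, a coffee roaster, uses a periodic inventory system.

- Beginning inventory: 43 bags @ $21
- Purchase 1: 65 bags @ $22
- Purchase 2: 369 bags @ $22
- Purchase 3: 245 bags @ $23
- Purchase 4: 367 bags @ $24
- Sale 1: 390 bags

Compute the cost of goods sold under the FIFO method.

COGS = $8,537

Sale 1 (390) [FIFO — oldest first]: 43 @ $21 + 65 @ $22 + 282 @ $22 = $8,537
Ending inventory: 87 @ $22 + 245 @ $23 + 367 @ $24 = $16,357
Check: goods available $24,894 = COGS $8,537 + ending $16,357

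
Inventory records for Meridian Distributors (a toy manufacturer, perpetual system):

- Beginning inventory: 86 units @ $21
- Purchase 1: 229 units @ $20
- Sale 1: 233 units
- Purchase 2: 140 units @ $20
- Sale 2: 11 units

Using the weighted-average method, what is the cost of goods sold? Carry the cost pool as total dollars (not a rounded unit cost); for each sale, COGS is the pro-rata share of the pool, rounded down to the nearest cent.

COGS = $4,944.71

After Beginning: 86 on hand, pool $1,806.00 (≈ $21.0000 each)
After Purchase 1: 315 on hand, pool $6,386.00 (≈ $20.2730 each)
Sale 1, sell 233: 233/315 × $6,386.00 → $4,723.61
After Purchase 2: 222 on hand, pool $4,462.39 (≈ $20.1009 each)
Sale 2, sell 11: 11/222 × $4,462.39 → $221.10
Total COGS = $4,723.61 + $221.10 = $4,944.71
Ending inventory (cost pool remaining) = $4,241.29
Check: goods available $9,186.00 = COGS $4,944.71 + ending $4,241.29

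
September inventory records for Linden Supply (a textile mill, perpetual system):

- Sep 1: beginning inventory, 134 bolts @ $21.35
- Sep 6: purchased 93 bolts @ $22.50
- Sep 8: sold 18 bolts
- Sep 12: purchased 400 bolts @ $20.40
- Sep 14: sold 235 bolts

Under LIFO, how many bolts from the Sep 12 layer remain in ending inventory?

165

Sep 8, 18 sold [LIFO — newest first]: 18 @ $22.50 = $405.00
Sep 14, 235 sold [LIFO — newest first]: 235 @ $20.40 = $4,794.00
Total COGS = $405.00 + $4,794.00 = $5,199.00
Ending inventory: 134 @ $21.35 + 75 @ $22.50 + 165 @ $20.40 = $7,914.40
Check: goods available $13,113.40 = COGS $5,199.00 + ending $7,914.40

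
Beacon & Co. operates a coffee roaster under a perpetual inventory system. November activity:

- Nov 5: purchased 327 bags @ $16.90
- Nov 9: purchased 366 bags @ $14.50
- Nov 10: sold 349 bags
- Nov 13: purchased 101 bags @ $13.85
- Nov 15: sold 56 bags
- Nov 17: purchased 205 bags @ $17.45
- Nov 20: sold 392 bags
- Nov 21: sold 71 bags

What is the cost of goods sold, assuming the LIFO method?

COGS = $13,595.50

Nov 10, 349 sold [LIFO — newest first]: 349 @ $14.50 = $5,060.50
Nov 15, 56 sold [LIFO — newest first]: 56 @ $13.85 = $775.60
Nov 20, 392 sold [LIFO — newest first]: 205 @ $17.45 + 45 @ $13.85 + 17 @ $14.50 + 125 @ $16.90 = $6,559.50
Nov 21, 71 sold [LIFO — newest first]: 71 @ $16.90 = $1,199.90
Total COGS = $5,060.50 + $775.60 + $6,559.50 + $1,199.90 = $13,595.50
Ending inventory: 131 @ $16.90 = $2,213.90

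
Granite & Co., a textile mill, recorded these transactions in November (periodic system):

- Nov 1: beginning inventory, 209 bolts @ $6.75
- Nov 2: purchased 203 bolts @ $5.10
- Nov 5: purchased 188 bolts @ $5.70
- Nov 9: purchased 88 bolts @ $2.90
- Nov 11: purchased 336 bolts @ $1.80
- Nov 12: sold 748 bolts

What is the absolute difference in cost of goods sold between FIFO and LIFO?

FIFO COGS: 209 @ $6.75 + 203 @ $5.10 + 188 @ $5.70 + 88 @ $2.90 + 60 @ $1.80 = $3,880.85
LIFO COGS: 336 @ $1.80 + 88 @ $2.90 + 188 @ $5.70 + 136 @ $5.10 = $2,625.20
Difference = |$3,880.85 − $2,625.20| = $1,255.65

$1,255.65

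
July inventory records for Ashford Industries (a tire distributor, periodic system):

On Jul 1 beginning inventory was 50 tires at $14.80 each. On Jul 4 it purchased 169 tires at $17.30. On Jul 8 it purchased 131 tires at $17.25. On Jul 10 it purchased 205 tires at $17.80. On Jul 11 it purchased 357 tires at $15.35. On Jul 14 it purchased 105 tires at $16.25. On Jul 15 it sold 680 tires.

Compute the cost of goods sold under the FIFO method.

Jul 15, 680 sold [FIFO — oldest first]: 50 @ $14.80 + 169 @ $17.30 + 131 @ $17.25 + 205 @ $17.80 + 125 @ $15.35 = $11,491.20
Ending inventory: 232 @ $15.35 + 105 @ $16.25 = $5,267.45

COGS = $11,491.20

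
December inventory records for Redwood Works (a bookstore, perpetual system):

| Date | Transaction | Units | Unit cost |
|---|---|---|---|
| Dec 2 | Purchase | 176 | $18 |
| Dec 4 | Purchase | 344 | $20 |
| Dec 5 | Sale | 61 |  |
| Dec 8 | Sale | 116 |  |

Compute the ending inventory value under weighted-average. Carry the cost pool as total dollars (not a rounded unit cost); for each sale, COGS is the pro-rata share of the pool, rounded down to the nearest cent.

Ending inventory = $6,627.83

After Dec 2: 176 on hand, pool $3,168.00 (≈ $18.0000 each)
After Dec 4: 520 on hand, pool $10,048.00 (≈ $19.3231 each)
Dec 5, sell 61: 61/520 × $10,048.00 → $1,178.70
Dec 8, sell 116: 116/459 × $8,869.30 → $2,241.47
Total COGS = $1,178.70 + $2,241.47 = $3,420.17
Ending inventory (cost pool remaining) = $6,627.83
Check: goods available $10,048.00 = COGS $3,420.17 + ending $6,627.83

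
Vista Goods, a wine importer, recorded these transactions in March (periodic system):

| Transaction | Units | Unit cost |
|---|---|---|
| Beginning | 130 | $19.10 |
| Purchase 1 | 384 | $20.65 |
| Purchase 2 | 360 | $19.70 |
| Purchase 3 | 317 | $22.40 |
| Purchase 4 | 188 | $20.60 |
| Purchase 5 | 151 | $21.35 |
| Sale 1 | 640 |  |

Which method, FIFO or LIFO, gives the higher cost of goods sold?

LIFO

FIFO COGS: 130 @ $19.10 + 384 @ $20.65 + 126 @ $19.70 = $12,894.80
LIFO COGS: 151 @ $21.35 + 188 @ $20.60 + 301 @ $22.40 = $13,839.05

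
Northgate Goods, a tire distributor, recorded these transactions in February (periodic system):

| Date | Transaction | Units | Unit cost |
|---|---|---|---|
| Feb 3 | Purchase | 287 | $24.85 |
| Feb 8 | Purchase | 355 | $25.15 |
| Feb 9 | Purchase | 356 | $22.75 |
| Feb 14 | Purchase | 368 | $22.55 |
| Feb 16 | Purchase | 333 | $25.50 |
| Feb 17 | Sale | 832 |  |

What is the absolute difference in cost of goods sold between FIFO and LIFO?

$612.55

FIFO COGS: 287 @ $24.85 + 355 @ $25.15 + 190 @ $22.75 = $20,382.70
LIFO COGS: 333 @ $25.50 + 368 @ $22.55 + 131 @ $22.75 = $19,770.15
Difference = |$20,382.70 − $19,770.15| = $612.55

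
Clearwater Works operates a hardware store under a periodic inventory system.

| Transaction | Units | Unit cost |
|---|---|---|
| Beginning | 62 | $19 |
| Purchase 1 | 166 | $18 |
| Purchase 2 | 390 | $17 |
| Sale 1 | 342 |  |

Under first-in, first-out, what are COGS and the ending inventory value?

COGS = $6,104; ending inventory = $4,692

Sale 1 (342) [FIFO — oldest first]: 62 @ $19 + 166 @ $18 + 114 @ $17 = $6,104
Ending inventory: 276 @ $17 = $4,692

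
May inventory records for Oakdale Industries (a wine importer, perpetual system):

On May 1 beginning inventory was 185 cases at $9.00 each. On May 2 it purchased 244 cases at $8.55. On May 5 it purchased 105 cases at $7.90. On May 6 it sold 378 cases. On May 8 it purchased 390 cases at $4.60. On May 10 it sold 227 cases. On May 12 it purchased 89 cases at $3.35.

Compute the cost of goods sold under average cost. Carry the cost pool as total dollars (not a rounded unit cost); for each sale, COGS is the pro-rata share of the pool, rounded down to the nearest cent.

COGS = $4,544.72

After May 1: 185 on hand, pool $1,665.00 (≈ $9.0000 each)
After May 2: 429 on hand, pool $3,751.20 (≈ $8.7441 each)
After May 5: 534 on hand, pool $4,580.70 (≈ $8.5781 each)
May 6, sell 378: 378/534 × $4,580.70 → $3,242.51
After May 8: 546 on hand, pool $3,132.19 (≈ $5.7366 each)
May 10, sell 227: 227/546 × $3,132.19 → $1,302.21
After May 12: 408 on hand, pool $2,128.13 (≈ $5.2160 each)
Total COGS = $3,242.51 + $1,302.21 = $4,544.72
Ending inventory (cost pool remaining) = $2,128.13
Check: goods available $6,672.85 = COGS $4,544.72 + ending $2,128.13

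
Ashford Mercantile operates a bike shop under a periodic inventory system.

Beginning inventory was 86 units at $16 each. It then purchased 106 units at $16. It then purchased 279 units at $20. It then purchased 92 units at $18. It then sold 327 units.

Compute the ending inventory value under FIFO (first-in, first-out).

Sale 1 (327) [FIFO — oldest first]: 86 @ $16 + 106 @ $16 + 135 @ $20 = $5,772
Ending inventory: 144 @ $20 + 92 @ $18 = $4,536

Ending inventory = $4,536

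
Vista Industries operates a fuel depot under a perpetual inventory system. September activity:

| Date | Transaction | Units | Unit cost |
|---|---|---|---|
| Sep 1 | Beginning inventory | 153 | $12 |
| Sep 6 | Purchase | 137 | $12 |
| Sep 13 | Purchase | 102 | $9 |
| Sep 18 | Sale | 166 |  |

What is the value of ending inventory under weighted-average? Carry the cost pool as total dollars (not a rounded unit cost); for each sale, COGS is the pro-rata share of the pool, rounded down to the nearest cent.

Ending inventory = $2,535.59

After Sep 1: 153 on hand, pool $1,836.00 (≈ $12.0000 each)
After Sep 6: 290 on hand, pool $3,480.00 (≈ $12.0000 each)
After Sep 13: 392 on hand, pool $4,398.00 (≈ $11.2194 each)
Sep 18, sell 166: 166/392 × $4,398.00 → $1,862.41
Ending inventory (cost pool remaining) = $2,535.59
Check: goods available $4,398.00 = COGS $1,862.41 + ending $2,535.59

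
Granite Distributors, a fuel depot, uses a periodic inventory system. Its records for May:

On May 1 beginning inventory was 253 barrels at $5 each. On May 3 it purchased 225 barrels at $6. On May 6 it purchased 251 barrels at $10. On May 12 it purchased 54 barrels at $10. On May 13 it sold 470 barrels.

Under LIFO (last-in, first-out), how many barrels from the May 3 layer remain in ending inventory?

May 13, 470 sold [LIFO — newest first]: 54 @ $10 + 251 @ $10 + 165 @ $6 = $4,040
Ending inventory: 253 @ $5 + 60 @ $6 = $1,625

60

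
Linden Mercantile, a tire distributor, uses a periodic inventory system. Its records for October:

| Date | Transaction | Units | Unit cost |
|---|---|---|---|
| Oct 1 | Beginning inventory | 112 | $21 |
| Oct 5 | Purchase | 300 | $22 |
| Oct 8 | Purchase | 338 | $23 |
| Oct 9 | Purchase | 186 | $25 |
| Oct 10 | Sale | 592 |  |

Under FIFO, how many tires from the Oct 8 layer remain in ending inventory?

Oct 10, 592 sold [FIFO — oldest first]: 112 @ $21 + 300 @ $22 + 180 @ $23 = $13,092
Ending inventory: 158 @ $23 + 186 @ $25 = $8,284

158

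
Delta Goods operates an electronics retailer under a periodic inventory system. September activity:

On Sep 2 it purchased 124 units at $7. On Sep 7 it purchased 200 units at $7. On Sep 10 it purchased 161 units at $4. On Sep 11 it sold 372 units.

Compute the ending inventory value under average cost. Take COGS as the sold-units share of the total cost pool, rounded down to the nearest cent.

Ending inventory = $678.47

Sep 11, sell 372: 372/485 × $2,912.00 → $2,233.53
Ending inventory (cost pool remaining) = $678.47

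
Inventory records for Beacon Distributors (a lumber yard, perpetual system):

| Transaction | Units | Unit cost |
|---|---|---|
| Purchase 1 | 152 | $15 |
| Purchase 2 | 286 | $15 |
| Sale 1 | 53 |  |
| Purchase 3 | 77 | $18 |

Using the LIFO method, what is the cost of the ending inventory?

Ending inventory = $7,161

Sale 1 (53) [LIFO — newest first]: 53 @ $15 = $795
Ending inventory: 152 @ $15 + 233 @ $15 + 77 @ $18 = $7,161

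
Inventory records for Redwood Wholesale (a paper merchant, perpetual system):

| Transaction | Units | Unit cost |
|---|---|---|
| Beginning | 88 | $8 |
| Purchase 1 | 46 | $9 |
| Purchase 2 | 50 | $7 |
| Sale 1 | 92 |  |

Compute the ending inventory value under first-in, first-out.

Sale 1 (92) [FIFO — oldest first]: 88 @ $8 + 4 @ $9 = $740
Ending inventory: 42 @ $9 + 50 @ $7 = $728

Ending inventory = $728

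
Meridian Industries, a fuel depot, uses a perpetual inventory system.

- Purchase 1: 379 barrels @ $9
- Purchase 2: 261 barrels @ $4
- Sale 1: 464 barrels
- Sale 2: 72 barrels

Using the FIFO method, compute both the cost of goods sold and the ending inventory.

Sale 1 (464) [FIFO — oldest first]: 379 @ $9 + 85 @ $4 = $3,751
Sale 2 (72) [FIFO — oldest first]: 72 @ $4 = $288
Total COGS = $3,751 + $288 = $4,039
Ending inventory: 104 @ $4 = $416
Check: goods available $4,455 = COGS $4,039 + ending $416

COGS = $4,039; ending inventory = $416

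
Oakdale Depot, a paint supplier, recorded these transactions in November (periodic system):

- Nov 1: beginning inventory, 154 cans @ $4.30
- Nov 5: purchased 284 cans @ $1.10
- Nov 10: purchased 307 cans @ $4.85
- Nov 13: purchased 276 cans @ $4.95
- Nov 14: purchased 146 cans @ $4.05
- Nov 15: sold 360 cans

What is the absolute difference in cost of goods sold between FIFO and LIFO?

$761.80

FIFO COGS: 154 @ $4.30 + 206 @ $1.10 = $888.80
LIFO COGS: 146 @ $4.05 + 214 @ $4.95 = $1,650.60
Difference = |$888.80 − $1,650.60| = $761.80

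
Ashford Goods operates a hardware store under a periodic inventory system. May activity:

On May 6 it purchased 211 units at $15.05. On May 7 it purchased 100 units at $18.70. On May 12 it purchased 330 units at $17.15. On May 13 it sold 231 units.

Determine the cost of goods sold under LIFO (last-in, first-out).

May 13, 231 sold [LIFO — newest first]: 231 @ $17.15 = $3,961.65
Ending inventory: 211 @ $15.05 + 100 @ $18.70 + 99 @ $17.15 = $6,743.40

COGS = $3,961.65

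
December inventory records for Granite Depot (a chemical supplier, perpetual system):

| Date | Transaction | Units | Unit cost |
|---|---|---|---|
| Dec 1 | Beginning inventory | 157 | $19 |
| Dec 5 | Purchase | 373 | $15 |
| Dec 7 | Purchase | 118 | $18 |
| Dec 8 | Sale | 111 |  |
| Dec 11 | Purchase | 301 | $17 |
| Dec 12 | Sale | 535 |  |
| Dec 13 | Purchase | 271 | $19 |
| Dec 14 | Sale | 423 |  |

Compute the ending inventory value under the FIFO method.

Dec 8, 111 sold [FIFO — oldest first]: 111 @ $19 = $2,109
Dec 12, 535 sold [FIFO — oldest first]: 46 @ $19 + 373 @ $15 + 116 @ $18 = $8,557
Dec 14, 423 sold [FIFO — oldest first]: 2 @ $18 + 301 @ $17 + 120 @ $19 = $7,433
Total COGS = $2,109 + $8,557 + $7,433 = $18,099
Ending inventory: 151 @ $19 = $2,869
Check: goods available $20,968 = COGS $18,099 + ending $2,869

Ending inventory = $2,869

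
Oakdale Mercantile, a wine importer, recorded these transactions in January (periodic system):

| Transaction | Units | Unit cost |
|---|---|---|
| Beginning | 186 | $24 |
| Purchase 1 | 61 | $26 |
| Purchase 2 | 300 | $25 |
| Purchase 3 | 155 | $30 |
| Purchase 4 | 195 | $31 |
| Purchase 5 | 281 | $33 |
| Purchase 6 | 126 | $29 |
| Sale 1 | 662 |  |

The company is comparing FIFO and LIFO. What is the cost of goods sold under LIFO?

COGS = $20,772

FIFO COGS: 186 @ $24 + 61 @ $26 + 300 @ $25 + 115 @ $30 = $17,000
LIFO COGS: 126 @ $29 + 281 @ $33 + 195 @ $31 + 60 @ $30 = $20,772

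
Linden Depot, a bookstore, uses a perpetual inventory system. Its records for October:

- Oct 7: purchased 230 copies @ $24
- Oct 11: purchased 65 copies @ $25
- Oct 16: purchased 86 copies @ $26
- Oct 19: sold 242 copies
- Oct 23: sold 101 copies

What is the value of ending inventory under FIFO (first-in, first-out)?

Oct 19, 242 sold [FIFO — oldest first]: 230 @ $24 + 12 @ $25 = $5,820
Oct 23, 101 sold [FIFO — oldest first]: 53 @ $25 + 48 @ $26 = $2,573
Total COGS = $5,820 + $2,573 = $8,393
Ending inventory: 38 @ $26 = $988
Check: goods available $9,381 = COGS $8,393 + ending $988

Ending inventory = $988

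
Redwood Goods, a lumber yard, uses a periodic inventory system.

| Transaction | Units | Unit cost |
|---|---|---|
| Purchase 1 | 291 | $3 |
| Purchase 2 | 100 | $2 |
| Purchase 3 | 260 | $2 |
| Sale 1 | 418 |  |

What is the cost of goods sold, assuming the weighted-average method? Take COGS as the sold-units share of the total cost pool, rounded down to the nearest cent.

COGS = $1,022.84

Sale 1, sell 418: 418/651 × $1,593.00 → $1,022.84
Ending inventory (cost pool remaining) = $570.16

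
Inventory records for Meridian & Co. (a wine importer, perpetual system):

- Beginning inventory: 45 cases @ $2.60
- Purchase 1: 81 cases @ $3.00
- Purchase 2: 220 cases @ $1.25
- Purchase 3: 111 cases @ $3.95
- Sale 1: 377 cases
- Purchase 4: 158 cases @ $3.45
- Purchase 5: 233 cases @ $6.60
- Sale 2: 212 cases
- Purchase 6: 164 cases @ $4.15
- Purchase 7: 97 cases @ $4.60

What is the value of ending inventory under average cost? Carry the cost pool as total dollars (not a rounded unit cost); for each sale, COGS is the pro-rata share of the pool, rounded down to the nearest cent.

Ending inventory = $2,375.51

After Beginning: 45 on hand, pool $117.00 (≈ $2.6000 each)
After Purchase 1: 126 on hand, pool $360.00 (≈ $2.8571 each)
After Purchase 2: 346 on hand, pool $635.00 (≈ $1.8353 each)
After Purchase 3: 457 on hand, pool $1,073.45 (≈ $2.3489 each)
Sale 1, sell 377: 377/457 × $1,073.45 → $885.53
After Purchase 4: 238 on hand, pool $733.02 (≈ $3.0799 each)
After Purchase 5: 471 on hand, pool $2,270.82 (≈ $4.8213 each)
Sale 2, sell 212: 212/471 × $2,270.82 → $1,022.11
After Purchase 6: 423 on hand, pool $1,929.31 (≈ $4.5610 each)
After Purchase 7: 520 on hand, pool $2,375.51 (≈ $4.5683 each)
Total COGS = $885.53 + $1,022.11 = $1,907.64
Ending inventory (cost pool remaining) = $2,375.51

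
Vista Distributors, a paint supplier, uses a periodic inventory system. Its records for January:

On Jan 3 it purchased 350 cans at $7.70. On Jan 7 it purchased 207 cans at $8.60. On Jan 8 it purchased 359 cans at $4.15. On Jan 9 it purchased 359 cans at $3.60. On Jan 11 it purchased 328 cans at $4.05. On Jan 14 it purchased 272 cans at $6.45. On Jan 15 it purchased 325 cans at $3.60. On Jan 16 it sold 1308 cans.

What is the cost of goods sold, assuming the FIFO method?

COGS = $7,391.10

Jan 16, 1308 sold [FIFO — oldest first]: 350 @ $7.70 + 207 @ $8.60 + 359 @ $4.15 + 359 @ $3.60 + 33 @ $4.05 = $7,391.10
Ending inventory: 295 @ $4.05 + 272 @ $6.45 + 325 @ $3.60 = $4,119.15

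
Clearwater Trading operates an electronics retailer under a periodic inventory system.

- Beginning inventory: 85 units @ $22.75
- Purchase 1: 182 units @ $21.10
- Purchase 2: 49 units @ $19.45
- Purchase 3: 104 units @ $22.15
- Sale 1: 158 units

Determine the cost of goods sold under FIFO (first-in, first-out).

COGS = $3,474.05

Sale 1 (158) [FIFO — oldest first]: 85 @ $22.75 + 73 @ $21.10 = $3,474.05
Ending inventory: 109 @ $21.10 + 49 @ $19.45 + 104 @ $22.15 = $5,556.55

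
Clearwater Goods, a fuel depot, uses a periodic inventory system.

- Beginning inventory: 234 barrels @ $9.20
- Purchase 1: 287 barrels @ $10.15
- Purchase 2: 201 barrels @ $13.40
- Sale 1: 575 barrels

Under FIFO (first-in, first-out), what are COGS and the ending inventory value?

COGS = $5,789.45; ending inventory = $1,969.80

Sale 1 (575) [FIFO — oldest first]: 234 @ $9.20 + 287 @ $10.15 + 54 @ $13.40 = $5,789.45
Ending inventory: 147 @ $13.40 = $1,969.80
Check: goods available $7,759.25 = COGS $5,789.45 + ending $1,969.80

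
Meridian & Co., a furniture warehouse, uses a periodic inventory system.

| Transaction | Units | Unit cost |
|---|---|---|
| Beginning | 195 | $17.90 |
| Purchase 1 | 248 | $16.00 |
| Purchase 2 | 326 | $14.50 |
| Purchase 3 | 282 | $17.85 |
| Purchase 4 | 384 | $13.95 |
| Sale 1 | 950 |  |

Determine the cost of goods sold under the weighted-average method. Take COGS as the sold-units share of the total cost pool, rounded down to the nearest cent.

COGS = $14,945.78

Sale 1, sell 950: 950/1435 × $22,576.00 → $14,945.78
Ending inventory (cost pool remaining) = $7,630.22
Check: goods available $22,576.00 = COGS $14,945.78 + ending $7,630.22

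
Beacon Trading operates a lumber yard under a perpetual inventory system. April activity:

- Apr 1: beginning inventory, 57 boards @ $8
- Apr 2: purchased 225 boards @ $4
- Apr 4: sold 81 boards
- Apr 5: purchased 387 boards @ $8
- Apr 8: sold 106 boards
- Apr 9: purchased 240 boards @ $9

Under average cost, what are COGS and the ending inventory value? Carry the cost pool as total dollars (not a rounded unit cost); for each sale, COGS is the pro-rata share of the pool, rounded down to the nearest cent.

COGS = $1,121.83; ending inventory = $5,490.17

After Apr 1: 57 on hand, pool $456.00 (≈ $8.0000 each)
After Apr 2: 282 on hand, pool $1,356.00 (≈ $4.8085 each)
Apr 4, sell 81: 81/282 × $1,356.00 → $389.48
After Apr 5: 588 on hand, pool $4,062.52 (≈ $6.9090 each)
Apr 8, sell 106: 106/588 × $4,062.52 → $732.35
After Apr 9: 722 on hand, pool $5,490.17 (≈ $7.6041 each)
Total COGS = $389.48 + $732.35 = $1,121.83
Ending inventory (cost pool remaining) = $5,490.17
Check: goods available $6,612.00 = COGS $1,121.83 + ending $5,490.17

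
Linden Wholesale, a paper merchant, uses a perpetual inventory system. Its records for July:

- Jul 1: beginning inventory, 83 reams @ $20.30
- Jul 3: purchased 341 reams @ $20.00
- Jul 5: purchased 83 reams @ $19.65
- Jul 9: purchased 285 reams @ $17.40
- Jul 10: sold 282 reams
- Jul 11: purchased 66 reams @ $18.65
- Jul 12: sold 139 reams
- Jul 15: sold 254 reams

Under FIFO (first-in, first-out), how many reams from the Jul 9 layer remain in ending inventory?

Jul 10, 282 sold [FIFO — oldest first]: 83 @ $20.30 + 199 @ $20.00 = $5,664.90
Jul 12, 139 sold [FIFO — oldest first]: 139 @ $20.00 = $2,780.00
Jul 15, 254 sold [FIFO — oldest first]: 3 @ $20.00 + 83 @ $19.65 + 168 @ $17.40 = $4,614.15
Total COGS = $5,664.90 + $2,780.00 + $4,614.15 = $13,059.05
Ending inventory: 117 @ $17.40 + 66 @ $18.65 = $3,266.70

117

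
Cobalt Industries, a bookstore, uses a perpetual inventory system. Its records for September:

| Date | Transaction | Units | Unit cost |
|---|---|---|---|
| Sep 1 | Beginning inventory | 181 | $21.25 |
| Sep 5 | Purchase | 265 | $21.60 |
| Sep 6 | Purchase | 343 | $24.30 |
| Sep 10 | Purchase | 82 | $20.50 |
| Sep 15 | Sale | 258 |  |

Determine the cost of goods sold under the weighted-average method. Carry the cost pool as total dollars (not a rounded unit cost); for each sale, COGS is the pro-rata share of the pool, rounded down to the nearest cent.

After Sep 1: 181 on hand, pool $3,846.25 (≈ $21.2500 each)
After Sep 5: 446 on hand, pool $9,570.25 (≈ $21.4580 each)
After Sep 6: 789 on hand, pool $17,905.15 (≈ $22.6935 each)
After Sep 10: 871 on hand, pool $19,586.15 (≈ $22.4870 each)
Sep 15, sell 258: 258/871 × $19,586.15 → $5,801.63
Ending inventory (cost pool remaining) = $13,784.52
Check: goods available $19,586.15 = COGS $5,801.63 + ending $13,784.52

COGS = $5,801.63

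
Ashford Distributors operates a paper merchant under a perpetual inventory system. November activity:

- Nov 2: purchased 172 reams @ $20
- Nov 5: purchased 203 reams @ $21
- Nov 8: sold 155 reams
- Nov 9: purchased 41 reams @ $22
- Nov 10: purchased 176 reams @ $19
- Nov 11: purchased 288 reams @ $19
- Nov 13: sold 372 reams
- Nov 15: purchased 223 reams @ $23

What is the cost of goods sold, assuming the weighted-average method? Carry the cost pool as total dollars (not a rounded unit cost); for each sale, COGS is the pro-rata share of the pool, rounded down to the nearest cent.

After Nov 2: 172 on hand, pool $3,440.00 (≈ $20.0000 each)
After Nov 5: 375 on hand, pool $7,703.00 (≈ $20.5413 each)
Nov 8, sell 155: 155/375 × $7,703.00 → $3,183.90
After Nov 9: 261 on hand, pool $5,421.10 (≈ $20.7705 each)
After Nov 10: 437 on hand, pool $8,765.10 (≈ $20.0574 each)
After Nov 11: 725 on hand, pool $14,237.10 (≈ $19.6374 each)
Nov 13, sell 372: 372/725 × $14,237.10 → $7,305.10
After Nov 15: 576 on hand, pool $12,061.00 (≈ $20.9392 each)
Total COGS = $3,183.90 + $7,305.10 = $10,489.00
Ending inventory (cost pool remaining) = $12,061.00

COGS = $10,489.00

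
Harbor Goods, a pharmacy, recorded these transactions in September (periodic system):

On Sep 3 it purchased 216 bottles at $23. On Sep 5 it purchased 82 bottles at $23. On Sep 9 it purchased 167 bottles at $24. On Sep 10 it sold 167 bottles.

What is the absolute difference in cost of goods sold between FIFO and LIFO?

$167

FIFO COGS: 167 @ $23 = $3,841
LIFO COGS: 167 @ $24 = $4,008
Difference = |$3,841 − $4,008| = $167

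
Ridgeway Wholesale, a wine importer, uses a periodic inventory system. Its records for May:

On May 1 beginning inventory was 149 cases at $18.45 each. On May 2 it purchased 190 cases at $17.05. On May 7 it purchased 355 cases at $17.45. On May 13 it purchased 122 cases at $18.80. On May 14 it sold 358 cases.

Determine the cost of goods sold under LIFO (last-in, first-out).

May 14, 358 sold [LIFO — newest first]: 122 @ $18.80 + 236 @ $17.45 = $6,411.80
Ending inventory: 149 @ $18.45 + 190 @ $17.05 + 119 @ $17.45 = $8,065.10
Check: goods available $14,476.90 = COGS $6,411.80 + ending $8,065.10

COGS = $6,411.80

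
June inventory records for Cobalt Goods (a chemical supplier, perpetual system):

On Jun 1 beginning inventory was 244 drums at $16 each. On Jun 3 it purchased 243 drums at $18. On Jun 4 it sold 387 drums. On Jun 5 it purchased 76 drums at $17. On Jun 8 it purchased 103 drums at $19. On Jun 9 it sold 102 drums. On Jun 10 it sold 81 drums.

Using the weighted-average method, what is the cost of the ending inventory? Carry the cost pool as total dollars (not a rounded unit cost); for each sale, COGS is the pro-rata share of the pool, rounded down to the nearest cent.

Ending inventory = $1,702.82

After Jun 1: 244 on hand, pool $3,904.00 (≈ $16.0000 each)
After Jun 3: 487 on hand, pool $8,278.00 (≈ $16.9979 each)
Jun 4, sell 387: 387/487 × $8,278.00 → $6,578.20
After Jun 5: 176 on hand, pool $2,991.80 (≈ $16.9989 each)
After Jun 8: 279 on hand, pool $4,948.80 (≈ $17.7376 each)
Jun 9, sell 102: 102/279 × $4,948.80 → $1,809.23
Jun 10, sell 81: 81/177 × $3,139.57 → $1,436.75
Total COGS = $6,578.20 + $1,809.23 + $1,436.75 = $9,824.18
Ending inventory (cost pool remaining) = $1,702.82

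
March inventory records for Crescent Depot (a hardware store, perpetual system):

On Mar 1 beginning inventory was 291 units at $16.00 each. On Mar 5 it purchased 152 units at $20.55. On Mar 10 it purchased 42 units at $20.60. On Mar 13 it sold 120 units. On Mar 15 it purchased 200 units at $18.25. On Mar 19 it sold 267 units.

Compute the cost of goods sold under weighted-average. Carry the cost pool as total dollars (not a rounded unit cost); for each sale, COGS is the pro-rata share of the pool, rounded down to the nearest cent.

COGS = $6,938.24

After Mar 1: 291 on hand, pool $4,656.00 (≈ $16.0000 each)
After Mar 5: 443 on hand, pool $7,779.60 (≈ $17.5612 each)
After Mar 10: 485 on hand, pool $8,644.80 (≈ $17.8243 each)
Mar 13, sell 120: 120/485 × $8,644.80 → $2,138.91
After Mar 15: 565 on hand, pool $10,155.89 (≈ $17.9750 each)
Mar 19, sell 267: 267/565 × $10,155.89 → $4,799.33
Total COGS = $2,138.91 + $4,799.33 = $6,938.24
Ending inventory (cost pool remaining) = $5,356.56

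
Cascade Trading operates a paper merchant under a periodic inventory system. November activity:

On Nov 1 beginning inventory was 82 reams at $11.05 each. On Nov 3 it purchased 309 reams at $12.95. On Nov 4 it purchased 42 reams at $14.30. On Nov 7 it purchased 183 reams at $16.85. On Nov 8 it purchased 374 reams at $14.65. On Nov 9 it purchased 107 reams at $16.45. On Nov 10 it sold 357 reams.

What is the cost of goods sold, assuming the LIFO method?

COGS = $5,422.65

Nov 10, 357 sold [LIFO — newest first]: 107 @ $16.45 + 250 @ $14.65 = $5,422.65
Ending inventory: 82 @ $11.05 + 309 @ $12.95 + 42 @ $14.30 + 183 @ $16.85 + 124 @ $14.65 = $10,408.40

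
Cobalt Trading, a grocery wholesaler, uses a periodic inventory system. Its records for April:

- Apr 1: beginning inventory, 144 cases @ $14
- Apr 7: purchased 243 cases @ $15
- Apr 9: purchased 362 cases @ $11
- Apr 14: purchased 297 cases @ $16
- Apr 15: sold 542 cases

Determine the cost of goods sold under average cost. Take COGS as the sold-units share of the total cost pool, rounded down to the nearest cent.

Apr 15, sell 542: 542/1046 × $14,395.00 → $7,458.97
Ending inventory (cost pool remaining) = $6,936.03

COGS = $7,458.97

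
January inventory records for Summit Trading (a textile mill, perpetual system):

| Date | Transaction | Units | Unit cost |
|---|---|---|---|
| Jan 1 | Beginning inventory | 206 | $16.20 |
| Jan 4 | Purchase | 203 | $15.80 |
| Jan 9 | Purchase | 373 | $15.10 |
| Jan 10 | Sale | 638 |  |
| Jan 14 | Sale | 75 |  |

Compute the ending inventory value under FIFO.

Ending inventory = $1,041.90

Jan 10, 638 sold [FIFO — oldest first]: 206 @ $16.20 + 203 @ $15.80 + 229 @ $15.10 = $10,002.50
Jan 14, 75 sold [FIFO — oldest first]: 75 @ $15.10 = $1,132.50
Total COGS = $10,002.50 + $1,132.50 = $11,135.00
Ending inventory: 69 @ $15.10 = $1,041.90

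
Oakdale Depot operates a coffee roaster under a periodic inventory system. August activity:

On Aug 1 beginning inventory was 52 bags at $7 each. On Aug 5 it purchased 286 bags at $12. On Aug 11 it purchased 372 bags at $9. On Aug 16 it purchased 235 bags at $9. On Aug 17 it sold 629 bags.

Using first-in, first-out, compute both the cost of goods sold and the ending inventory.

COGS = $6,415; ending inventory = $2,844

Aug 17, 629 sold [FIFO — oldest first]: 52 @ $7 + 286 @ $12 + 291 @ $9 = $6,415
Ending inventory: 81 @ $9 + 235 @ $9 = $2,844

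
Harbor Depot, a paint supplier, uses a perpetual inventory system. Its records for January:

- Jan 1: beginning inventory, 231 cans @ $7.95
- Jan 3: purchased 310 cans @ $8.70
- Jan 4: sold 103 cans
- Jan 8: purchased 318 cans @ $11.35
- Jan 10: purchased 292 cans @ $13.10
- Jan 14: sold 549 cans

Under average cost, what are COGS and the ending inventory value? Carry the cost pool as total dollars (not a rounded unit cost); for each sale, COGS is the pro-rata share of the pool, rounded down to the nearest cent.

COGS = $6,680.43; ending inventory = $5,287.52

After Jan 1: 231 on hand, pool $1,836.45 (≈ $7.9500 each)
After Jan 3: 541 on hand, pool $4,533.45 (≈ $8.3798 each)
Jan 4, sell 103: 103/541 × $4,533.45 → $863.11
After Jan 8: 756 on hand, pool $7,279.64 (≈ $9.6292 each)
After Jan 10: 1048 on hand, pool $11,104.84 (≈ $10.5962 each)
Jan 14, sell 549: 549/1048 × $11,104.84 → $5,817.32
Total COGS = $863.11 + $5,817.32 = $6,680.43
Ending inventory (cost pool remaining) = $5,287.52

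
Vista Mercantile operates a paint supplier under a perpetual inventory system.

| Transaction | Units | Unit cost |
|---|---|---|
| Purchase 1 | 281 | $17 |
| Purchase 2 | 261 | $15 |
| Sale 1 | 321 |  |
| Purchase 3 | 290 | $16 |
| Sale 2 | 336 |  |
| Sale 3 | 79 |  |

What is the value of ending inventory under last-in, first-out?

Ending inventory = $1,632

Sale 1 (321) [LIFO — newest first]: 261 @ $15 + 60 @ $17 = $4,935
Sale 2 (336) [LIFO — newest first]: 290 @ $16 + 46 @ $17 = $5,422
Sale 3 (79) [LIFO — newest first]: 79 @ $17 = $1,343
Total COGS = $4,935 + $5,422 + $1,343 = $11,700
Ending inventory: 96 @ $17 = $1,632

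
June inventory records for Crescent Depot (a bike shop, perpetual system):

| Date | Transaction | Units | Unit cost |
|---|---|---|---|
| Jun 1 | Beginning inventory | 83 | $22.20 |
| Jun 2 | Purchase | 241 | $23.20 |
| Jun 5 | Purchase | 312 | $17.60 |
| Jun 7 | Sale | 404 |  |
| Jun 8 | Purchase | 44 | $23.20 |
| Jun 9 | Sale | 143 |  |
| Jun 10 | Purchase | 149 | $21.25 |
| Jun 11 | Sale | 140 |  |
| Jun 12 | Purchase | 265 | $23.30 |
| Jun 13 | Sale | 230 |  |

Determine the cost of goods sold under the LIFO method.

COGS = $19,277.20

Jun 7, 404 sold [LIFO — newest first]: 312 @ $17.60 + 92 @ $23.20 = $7,625.60
Jun 9, 143 sold [LIFO — newest first]: 44 @ $23.20 + 99 @ $23.20 = $3,317.60
Jun 11, 140 sold [LIFO — newest first]: 140 @ $21.25 = $2,975.00
Jun 13, 230 sold [LIFO — newest first]: 230 @ $23.30 = $5,359.00
Total COGS = $7,625.60 + $3,317.60 + $2,975.00 + $5,359.00 = $19,277.20
Ending inventory: 83 @ $22.20 + 50 @ $23.20 + 9 @ $21.25 + 35 @ $23.30 = $4,009.35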